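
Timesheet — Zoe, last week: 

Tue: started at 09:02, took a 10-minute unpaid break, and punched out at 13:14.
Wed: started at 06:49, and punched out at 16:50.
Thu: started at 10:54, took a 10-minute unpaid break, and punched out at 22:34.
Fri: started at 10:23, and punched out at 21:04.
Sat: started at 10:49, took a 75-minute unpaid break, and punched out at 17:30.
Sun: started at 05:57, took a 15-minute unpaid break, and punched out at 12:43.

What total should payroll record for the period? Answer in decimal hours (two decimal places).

Tue: 09:02–13:14 = 4 h 12 min; less 10 min break → 4 h 2 min
Wed: 06:49–16:50 = 10 h 1 min
Thu: 10:54–22:34 = 11 h 40 min; less 10 min break → 11 h 30 min
Fri: 10:23–21:04 = 10 h 41 min
Sat: 10:49–17:30 = 6 h 41 min; less 75 min break → 5 h 26 min
Sun: 05:57–12:43 = 6 h 46 min; less 15 min break → 6 h 31 min
Total: 4 h 2 min + 10 h 1 min + 11 h 30 min + 10 h 41 min + 5 h 26 min + 6 h 31 min = 48 h 11 min.

48.18 hours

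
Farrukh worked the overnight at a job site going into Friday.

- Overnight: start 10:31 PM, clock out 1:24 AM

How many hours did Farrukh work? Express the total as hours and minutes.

2 h 53 min

Overnight: 10:31 PM → midnight = 1 h 29 min; midnight → 1:24 AM = 1 h 24 min; span 2 h 53 min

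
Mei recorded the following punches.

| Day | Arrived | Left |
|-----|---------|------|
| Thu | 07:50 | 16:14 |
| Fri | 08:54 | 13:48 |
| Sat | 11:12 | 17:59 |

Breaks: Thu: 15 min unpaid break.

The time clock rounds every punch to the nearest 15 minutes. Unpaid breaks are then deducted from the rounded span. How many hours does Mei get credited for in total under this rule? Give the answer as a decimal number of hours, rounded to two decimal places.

Thu: in 07:50→07:45, out 16:14→16:15; 8 h 30 min − 15 min = 8 h 15 min
Fri: in 08:54→09:00, out 13:48→13:45; 4 h 45 min
Sat: in 11:12→11:15, out 17:59→18:00; 6 h 45 min
Total credited: 19 h 45 min.

19.75 hours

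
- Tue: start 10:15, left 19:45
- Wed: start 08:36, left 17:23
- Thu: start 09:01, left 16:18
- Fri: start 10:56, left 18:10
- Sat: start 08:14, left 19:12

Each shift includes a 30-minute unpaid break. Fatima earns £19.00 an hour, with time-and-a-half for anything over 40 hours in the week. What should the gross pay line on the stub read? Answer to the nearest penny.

£796.10

Tue: 10:15–19:45 = 9 h 30 min; less 30 min break → 9 h 0 min
Wed: 08:36–17:23 = 8 h 47 min; less 30 min break → 8 h 17 min
Thu: 09:01–16:18 = 7 h 17 min; less 30 min break → 6 h 47 min
Fri: 10:56–18:10 = 7 h 14 min; less 30 min break → 6 h 44 min
Sat: 08:14–19:12 = 10 h 58 min; less 30 min break → 10 h 28 min
Total worked: 41 h 16 min = 2476 min.
Regular 40 h 0 min = 2400 min at £19.00/h; overtime 1 h 16 min = 76 min at £28.50/h.
Pay = (2400 × £19.00 + 76 × £28.50) ÷ 60 = £796.10.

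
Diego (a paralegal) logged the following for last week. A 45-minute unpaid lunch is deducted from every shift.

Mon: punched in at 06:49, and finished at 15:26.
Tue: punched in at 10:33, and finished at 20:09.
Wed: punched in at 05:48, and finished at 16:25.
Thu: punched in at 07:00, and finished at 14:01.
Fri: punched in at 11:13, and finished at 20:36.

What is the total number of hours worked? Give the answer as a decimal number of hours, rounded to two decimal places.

41.48 hours

Mon: 06:49–15:26 = 8 h 37 min; less 45 min break → 7 h 52 min
Tue: 10:33–20:09 = 9 h 36 min; less 45 min break → 8 h 51 min
Wed: 05:48–16:25 = 10 h 37 min; less 45 min break → 9 h 52 min
Thu: 07:00–14:01 = 7 h 1 min; less 45 min break → 6 h 16 min
Fri: 11:13–20:36 = 9 h 23 min; less 45 min break → 8 h 38 min
Total: 7 h 52 min + 8 h 51 min + 9 h 52 min + 6 h 16 min + 8 h 38 min = 41 h 29 min.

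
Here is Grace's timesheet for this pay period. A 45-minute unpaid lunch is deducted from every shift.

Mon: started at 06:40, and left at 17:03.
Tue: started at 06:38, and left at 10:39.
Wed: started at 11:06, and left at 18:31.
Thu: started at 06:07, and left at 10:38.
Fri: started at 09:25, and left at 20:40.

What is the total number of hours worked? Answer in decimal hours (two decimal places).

Mon: 06:40–17:03 = 10 h 23 min; less 45 min break → 9 h 38 min
Tue: 06:38–10:39 = 4 h 1 min; less 45 min break → 3 h 16 min
Wed: 11:06–18:31 = 7 h 25 min; less 45 min break → 6 h 40 min
Thu: 06:07–10:38 = 4 h 31 min; less 45 min break → 3 h 46 min
Fri: 09:25–20:40 = 11 h 15 min; less 45 min break → 10 h 30 min
Total: 9 h 38 min + 3 h 16 min + 6 h 40 min + 3 h 46 min + 10 h 30 min = 33 h 50 min.

33.83 hours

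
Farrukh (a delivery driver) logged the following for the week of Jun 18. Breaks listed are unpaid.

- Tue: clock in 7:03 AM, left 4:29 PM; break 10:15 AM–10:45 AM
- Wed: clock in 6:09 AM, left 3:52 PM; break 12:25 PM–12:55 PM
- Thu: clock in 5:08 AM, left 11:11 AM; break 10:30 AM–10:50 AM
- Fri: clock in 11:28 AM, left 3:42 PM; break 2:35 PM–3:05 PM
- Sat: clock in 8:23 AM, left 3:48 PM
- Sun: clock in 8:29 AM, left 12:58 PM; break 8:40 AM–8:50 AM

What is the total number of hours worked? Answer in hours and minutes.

Tue: 7:03 AM–4:29 PM = 9 h 26 min; less 30 min break → 8 h 56 min
Wed: 6:09 AM–3:52 PM = 9 h 43 min; less 30 min break → 9 h 13 min
Thu: 5:08 AM–11:11 AM = 6 h 3 min; less 20 min break → 5 h 43 min
Fri: 11:28 AM–3:42 PM = 4 h 14 min; less 30 min break → 3 h 44 min
Sat: 8:23 AM–3:48 PM = 7 h 25 min
Sun: 8:29 AM–12:58 PM = 4 h 29 min; less 10 min break → 4 h 19 min
Total: 8 h 56 min + 9 h 13 min + 5 h 43 min + 3 h 44 min + 7 h 25 min + 4 h 19 min = 39 h 20 min.

39 h 20 min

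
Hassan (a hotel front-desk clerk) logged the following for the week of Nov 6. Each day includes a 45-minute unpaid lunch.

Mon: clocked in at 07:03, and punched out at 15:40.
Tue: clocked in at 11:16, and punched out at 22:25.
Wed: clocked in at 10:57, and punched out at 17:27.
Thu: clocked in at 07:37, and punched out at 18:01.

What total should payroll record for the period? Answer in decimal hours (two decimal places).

Mon: 07:03–15:40 = 8 h 37 min; less 45 min break → 7 h 52 min
Tue: 11:16–22:25 = 11 h 9 min; less 45 min break → 10 h 24 min
Wed: 10:57–17:27 = 6 h 30 min; less 45 min break → 5 h 45 min
Thu: 07:37–18:01 = 10 h 24 min; less 45 min break → 9 h 39 min
Total: 7 h 52 min + 10 h 24 min + 5 h 45 min + 9 h 39 min = 33 h 40 min.

33.67 hours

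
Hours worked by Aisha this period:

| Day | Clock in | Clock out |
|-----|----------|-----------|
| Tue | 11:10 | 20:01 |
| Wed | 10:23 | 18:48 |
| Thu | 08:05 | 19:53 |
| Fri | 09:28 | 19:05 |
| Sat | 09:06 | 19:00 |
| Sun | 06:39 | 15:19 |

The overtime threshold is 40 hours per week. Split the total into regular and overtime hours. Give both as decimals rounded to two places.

Regular 40.00 hours, overtime 17.25 hours

Tue: 11:10–20:01 = 8 h 51 min
Wed: 10:23–18:48 = 8 h 25 min
Thu: 08:05–19:53 = 11 h 48 min
Fri: 09:28–19:05 = 9 h 37 min
Sat: 09:06–19:00 = 9 h 54 min
Sun: 06:39–15:19 = 8 h 40 min
Total worked: 57 h 15 min = 57.25 h.
Threshold 40 h → overtime 17 h 15 min, regular 40 h 0 min.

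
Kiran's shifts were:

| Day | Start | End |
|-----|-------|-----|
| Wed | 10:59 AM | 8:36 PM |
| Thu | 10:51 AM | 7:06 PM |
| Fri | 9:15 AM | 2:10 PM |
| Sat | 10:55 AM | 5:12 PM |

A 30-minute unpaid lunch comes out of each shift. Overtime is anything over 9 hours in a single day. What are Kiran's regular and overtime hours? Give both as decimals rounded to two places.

Wed: 10:59 AM–8:36 PM = 9 h 37 min; less 30 min break → 9 h 7 min
Thu: 10:51 AM–7:06 PM = 8 h 15 min; less 30 min break → 7 h 45 min
Fri: 9:15 AM–2:10 PM = 4 h 55 min; less 30 min break → 4 h 25 min
Sat: 10:55 AM–5:12 PM = 6 h 17 min; less 30 min break → 5 h 47 min
Wed reg 9 h 0 min / OT 0 h 7 min; Thu reg 7 h 45 min / OT 0 h 0 min; Fri reg 4 h 25 min / OT 0 h 0 min; Sat reg 5 h 47 min / OT 0 h 0 min.
Totals: regular 26 h 57 min, overtime 0 h 7 min.

Regular 26.95 hours, overtime 0.12 hours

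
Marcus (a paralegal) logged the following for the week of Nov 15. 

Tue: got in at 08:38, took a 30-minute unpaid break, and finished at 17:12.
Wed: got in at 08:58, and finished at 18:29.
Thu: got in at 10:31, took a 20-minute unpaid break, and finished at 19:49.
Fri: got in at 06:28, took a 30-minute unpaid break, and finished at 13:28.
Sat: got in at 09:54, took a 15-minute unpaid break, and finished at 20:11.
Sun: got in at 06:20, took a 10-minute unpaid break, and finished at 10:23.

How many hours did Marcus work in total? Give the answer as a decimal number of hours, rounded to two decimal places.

Tue: 08:38–17:12 = 8 h 34 min; less 30 min break → 8 h 4 min
Wed: 08:58–18:29 = 9 h 31 min
Thu: 10:31–19:49 = 9 h 18 min; less 20 min break → 8 h 58 min
Fri: 06:28–13:28 = 7 h 0 min; less 30 min break → 6 h 30 min
Sat: 09:54–20:11 = 10 h 17 min; less 15 min break → 10 h 2 min
Sun: 06:20–10:23 = 4 h 3 min; less 10 min break → 3 h 53 min
Total: 8 h 4 min + 9 h 31 min + 8 h 58 min + 6 h 30 min + 10 h 2 min + 3 h 53 min = 46 h 58 min.

46.97 hours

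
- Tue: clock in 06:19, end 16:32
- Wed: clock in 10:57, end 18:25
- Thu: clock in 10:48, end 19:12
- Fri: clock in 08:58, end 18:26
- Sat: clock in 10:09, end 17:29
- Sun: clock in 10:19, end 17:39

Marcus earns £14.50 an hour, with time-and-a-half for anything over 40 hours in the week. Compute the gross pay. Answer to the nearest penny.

£802.21

Tue: 06:19–16:32 = 10 h 13 min
Wed: 10:57–18:25 = 7 h 28 min
Thu: 10:48–19:12 = 8 h 24 min
Fri: 08:58–18:26 = 9 h 28 min
Sat: 10:09–17:29 = 7 h 20 min
Sun: 10:19–17:39 = 7 h 20 min
Total worked: 50 h 13 min = 3013 min.
Regular 40 h 0 min = 2400 min at £14.50/h; overtime 10 h 13 min = 613 min at £21.75/h.
Pay = (2400 × £14.50 + 613 × £21.75) ÷ 60 = £802.21.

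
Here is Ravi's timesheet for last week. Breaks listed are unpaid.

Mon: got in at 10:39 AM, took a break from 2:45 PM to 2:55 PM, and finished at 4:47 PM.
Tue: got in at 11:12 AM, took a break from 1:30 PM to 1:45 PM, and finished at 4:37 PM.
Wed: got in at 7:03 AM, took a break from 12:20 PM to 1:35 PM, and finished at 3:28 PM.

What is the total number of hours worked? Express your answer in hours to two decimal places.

Mon: 10:39 AM–4:47 PM = 6 h 8 min; less 10 min break → 5 h 58 min
Tue: 11:12 AM–4:37 PM = 5 h 25 min; less 15 min break → 5 h 10 min
Wed: 7:03 AM–3:28 PM = 8 h 25 min; less 75 min break → 7 h 10 min
Total: 5 h 58 min + 5 h 10 min + 7 h 10 min = 18 h 18 min.

18.30 hours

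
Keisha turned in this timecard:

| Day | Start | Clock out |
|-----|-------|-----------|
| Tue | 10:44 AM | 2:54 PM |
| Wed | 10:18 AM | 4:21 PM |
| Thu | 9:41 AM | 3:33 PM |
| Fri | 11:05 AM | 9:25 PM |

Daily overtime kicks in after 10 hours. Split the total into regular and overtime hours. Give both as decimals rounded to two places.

Tue: 10:44 AM–2:54 PM = 4 h 10 min
Wed: 10:18 AM–4:21 PM = 6 h 3 min
Thu: 9:41 AM–3:33 PM = 5 h 52 min
Fri: 11:05 AM–9:25 PM = 10 h 20 min
Tue reg 4 h 10 min / OT 0 h 0 min; Wed reg 6 h 3 min / OT 0 h 0 min; Thu reg 5 h 52 min / OT 0 h 0 min; Fri reg 10 h 0 min / OT 0 h 20 min.
Totals: regular 26 h 5 min, overtime 0 h 20 min.

Regular 26.08 hours, overtime 0.33 hours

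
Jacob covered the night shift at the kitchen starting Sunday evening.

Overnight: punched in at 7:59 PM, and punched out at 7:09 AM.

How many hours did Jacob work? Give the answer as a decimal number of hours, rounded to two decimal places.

11.17 hours

Overnight: 7:59 PM → midnight = 4 h 1 min; midnight → 7:09 AM = 7 h 9 min; span 11 h 10 min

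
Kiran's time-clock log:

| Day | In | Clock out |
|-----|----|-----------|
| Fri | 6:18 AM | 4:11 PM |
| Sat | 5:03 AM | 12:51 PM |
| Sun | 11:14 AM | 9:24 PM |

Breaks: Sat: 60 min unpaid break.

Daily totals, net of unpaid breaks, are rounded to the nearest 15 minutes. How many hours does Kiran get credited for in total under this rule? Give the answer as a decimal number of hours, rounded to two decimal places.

27.00 hours

Fri: 6:18 AM–4:11 PM = 9 h 53 min → rounds to 10 h 0 min
Sat: 5:03 AM–12:51 PM = 7 h 48 min − 60 min = 6 h 48 min → rounds to 6 h 45 min
Sun: 11:14 AM–9:24 PM = 10 h 10 min → rounds to 10 h 15 min
Total credited: 27 h 0 min.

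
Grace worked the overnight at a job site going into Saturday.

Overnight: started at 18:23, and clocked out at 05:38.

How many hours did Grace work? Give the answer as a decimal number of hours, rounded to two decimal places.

Overnight: 18:23 → midnight = 5 h 37 min; midnight → 05:38 = 5 h 38 min; span 11 h 15 min

11.25 hours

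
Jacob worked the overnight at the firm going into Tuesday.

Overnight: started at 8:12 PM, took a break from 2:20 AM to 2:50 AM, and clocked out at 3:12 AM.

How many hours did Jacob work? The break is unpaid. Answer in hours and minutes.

6 h 30 min

Overnight: 8:12 PM → midnight = 3 h 48 min; midnight → 3:12 AM = 3 h 12 min; span 7 h 0 min; less 30 min break → 6 h 30 min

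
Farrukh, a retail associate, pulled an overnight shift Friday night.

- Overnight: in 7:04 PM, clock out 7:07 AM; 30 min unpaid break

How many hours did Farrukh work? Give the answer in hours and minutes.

Overnight: 7:04 PM → midnight = 4 h 56 min; midnight → 7:07 AM = 7 h 7 min; span 12 h 3 min; less 30 min break → 11 h 33 min

11 h 33 min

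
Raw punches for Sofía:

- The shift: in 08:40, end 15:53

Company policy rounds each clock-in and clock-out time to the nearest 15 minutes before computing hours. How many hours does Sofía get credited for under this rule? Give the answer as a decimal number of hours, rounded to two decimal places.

The shift: in 08:40→08:45, out 15:53→16:00; 7 h 15 min

7.25 hours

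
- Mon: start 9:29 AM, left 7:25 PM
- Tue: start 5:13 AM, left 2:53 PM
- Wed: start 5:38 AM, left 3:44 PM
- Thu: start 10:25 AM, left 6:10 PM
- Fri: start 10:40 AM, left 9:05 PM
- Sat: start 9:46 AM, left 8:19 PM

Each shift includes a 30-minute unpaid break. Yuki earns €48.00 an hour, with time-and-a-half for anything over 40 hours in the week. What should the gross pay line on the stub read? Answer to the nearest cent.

€3030.00

Mon: 9:29 AM–7:25 PM = 9 h 56 min; less 30 min break → 9 h 26 min
Tue: 5:13 AM–2:53 PM = 9 h 40 min; less 30 min break → 9 h 10 min
Wed: 5:38 AM–3:44 PM = 10 h 6 min; less 30 min break → 9 h 36 min
Thu: 10:25 AM–6:10 PM = 7 h 45 min; less 30 min break → 7 h 15 min
Fri: 10:40 AM–9:05 PM = 10 h 25 min; less 30 min break → 9 h 55 min
Sat: 9:46 AM–8:19 PM = 10 h 33 min; less 30 min break → 10 h 3 min
Total worked: 55 h 25 min = 3325 min.
Regular 40 h 0 min = 2400 min at €48.00/h; overtime 15 h 25 min = 925 min at €72.00/h.
Pay = (2400 × €48.00 + 925 × €72.00) ÷ 60 = €3030.00.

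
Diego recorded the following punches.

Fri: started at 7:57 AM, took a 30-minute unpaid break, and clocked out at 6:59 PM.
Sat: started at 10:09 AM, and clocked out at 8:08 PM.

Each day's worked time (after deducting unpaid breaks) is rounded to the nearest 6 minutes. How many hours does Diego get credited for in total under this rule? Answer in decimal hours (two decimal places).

20.50 hours

Fri: 7:57 AM–6:59 PM = 11 h 2 min − 30 min = 10 h 32 min → rounds to 10 h 30 min
Sat: 10:09 AM–8:08 PM = 9 h 59 min → rounds to 10 h 0 min
Total credited: 20 h 30 min.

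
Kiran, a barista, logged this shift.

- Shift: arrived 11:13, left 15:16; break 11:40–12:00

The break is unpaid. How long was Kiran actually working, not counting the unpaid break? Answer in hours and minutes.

3 h 43 min

Shift: 11:13–15:16 = 4 h 3 min; less 20 min break → 3 h 43 min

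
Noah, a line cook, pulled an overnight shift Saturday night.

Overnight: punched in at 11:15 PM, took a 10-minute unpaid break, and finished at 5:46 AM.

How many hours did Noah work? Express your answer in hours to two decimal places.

Overnight: 11:15 PM → midnight = 0 h 45 min; midnight → 5:46 AM = 5 h 46 min; span 6 h 31 min; less 10 min break → 6 h 21 min

6.35 hours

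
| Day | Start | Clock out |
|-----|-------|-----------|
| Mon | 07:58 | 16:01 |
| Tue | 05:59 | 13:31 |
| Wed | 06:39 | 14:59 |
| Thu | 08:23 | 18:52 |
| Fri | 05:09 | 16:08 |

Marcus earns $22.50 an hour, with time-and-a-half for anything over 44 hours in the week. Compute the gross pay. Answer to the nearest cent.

$1036.69

Mon: 07:58–16:01 = 8 h 3 min
Tue: 05:59–13:31 = 7 h 32 min
Wed: 06:39–14:59 = 8 h 20 min
Thu: 08:23–18:52 = 10 h 29 min
Fri: 05:09–16:08 = 10 h 59 min
Total worked: 45 h 23 min = 2723 min.
Regular 44 h 0 min = 2640 min at $22.50/h; overtime 1 h 23 min = 83 min at $33.75/h.
Pay = (2640 × $22.50 + 83 × $33.75) ÷ 60 = $1036.69.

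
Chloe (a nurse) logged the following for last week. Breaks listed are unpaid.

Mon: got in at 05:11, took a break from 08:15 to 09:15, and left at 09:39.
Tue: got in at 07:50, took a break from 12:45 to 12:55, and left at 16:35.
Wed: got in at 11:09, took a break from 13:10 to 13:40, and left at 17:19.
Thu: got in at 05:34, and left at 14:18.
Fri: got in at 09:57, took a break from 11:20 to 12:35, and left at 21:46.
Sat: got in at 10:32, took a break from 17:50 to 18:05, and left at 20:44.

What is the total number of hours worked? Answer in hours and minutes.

Mon: 05:11–09:39 = 4 h 28 min; less 60 min break → 3 h 28 min
Tue: 07:50–16:35 = 8 h 45 min; less 10 min break → 8 h 35 min
Wed: 11:09–17:19 = 6 h 10 min; less 30 min break → 5 h 40 min
Thu: 05:34–14:18 = 8 h 44 min
Fri: 09:57–21:46 = 11 h 49 min; less 75 min break → 10 h 34 min
Sat: 10:32–20:44 = 10 h 12 min; less 15 min break → 9 h 57 min
Total: 3 h 28 min + 8 h 35 min + 5 h 40 min + 8 h 44 min + 10 h 34 min + 9 h 57 min = 46 h 58 min.

46 h 58 min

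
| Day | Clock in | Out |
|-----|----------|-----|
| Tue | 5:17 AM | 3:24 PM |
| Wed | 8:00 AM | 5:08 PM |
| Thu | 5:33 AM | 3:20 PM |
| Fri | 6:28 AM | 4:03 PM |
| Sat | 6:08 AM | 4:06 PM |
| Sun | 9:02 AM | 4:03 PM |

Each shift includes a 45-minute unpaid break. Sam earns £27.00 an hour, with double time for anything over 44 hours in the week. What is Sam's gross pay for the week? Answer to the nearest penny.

Tue: 5:17 AM–3:24 PM = 10 h 7 min; less 45 min break → 9 h 22 min
Wed: 8:00 AM–5:08 PM = 9 h 8 min; less 45 min break → 8 h 23 min
Thu: 5:33 AM–3:20 PM = 9 h 47 min; less 45 min break → 9 h 2 min
Fri: 6:28 AM–4:03 PM = 9 h 35 min; less 45 min break → 8 h 50 min
Sat: 6:08 AM–4:06 PM = 9 h 58 min; less 45 min break → 9 h 13 min
Sun: 9:02 AM–4:03 PM = 7 h 1 min; less 45 min break → 6 h 16 min
Total worked: 51 h 6 min = 3066 min.
Regular 44 h 0 min = 2640 min at £27.00/h; overtime 7 h 6 min = 426 min at £54.00/h.
Pay = (2640 × £27.00 + 426 × £54.00) ÷ 60 = £1571.40.

£1571.40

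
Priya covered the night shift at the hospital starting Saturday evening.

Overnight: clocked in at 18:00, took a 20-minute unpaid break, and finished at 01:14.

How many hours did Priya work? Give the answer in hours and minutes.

6 h 54 min

Overnight: 18:00 → midnight = 6 h 0 min; midnight → 01:14 = 1 h 14 min; span 7 h 14 min; less 20 min break → 6 h 54 min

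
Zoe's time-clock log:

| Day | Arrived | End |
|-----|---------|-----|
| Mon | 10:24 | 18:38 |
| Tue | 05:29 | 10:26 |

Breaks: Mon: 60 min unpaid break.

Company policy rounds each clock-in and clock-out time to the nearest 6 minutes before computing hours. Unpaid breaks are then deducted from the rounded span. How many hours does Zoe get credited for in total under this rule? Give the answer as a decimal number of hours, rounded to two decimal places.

12.10 hours

Mon: in 10:24→10:24, out 18:38→18:36; 8 h 12 min − 60 min = 7 h 12 min
Tue: in 05:29→05:30, out 10:26→10:24; 4 h 54 min
Total credited: 12 h 6 min.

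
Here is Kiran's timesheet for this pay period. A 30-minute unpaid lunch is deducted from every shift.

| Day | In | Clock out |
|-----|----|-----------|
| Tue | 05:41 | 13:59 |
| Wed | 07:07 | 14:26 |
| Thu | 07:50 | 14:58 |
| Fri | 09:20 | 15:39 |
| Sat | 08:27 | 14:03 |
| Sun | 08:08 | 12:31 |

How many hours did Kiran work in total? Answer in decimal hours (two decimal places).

Tue: 05:41–13:59 = 8 h 18 min; less 30 min break → 7 h 48 min
Wed: 07:07–14:26 = 7 h 19 min; less 30 min break → 6 h 49 min
Thu: 07:50–14:58 = 7 h 8 min; less 30 min break → 6 h 38 min
Fri: 09:20–15:39 = 6 h 19 min; less 30 min break → 5 h 49 min
Sat: 08:27–14:03 = 5 h 36 min; less 30 min break → 5 h 6 min
Sun: 08:08–12:31 = 4 h 23 min; less 30 min break → 3 h 53 min
Total: 7 h 48 min + 6 h 49 min + 6 h 38 min + 5 h 49 min + 5 h 6 min + 3 h 53 min = 36 h 3 min.

36.05 hours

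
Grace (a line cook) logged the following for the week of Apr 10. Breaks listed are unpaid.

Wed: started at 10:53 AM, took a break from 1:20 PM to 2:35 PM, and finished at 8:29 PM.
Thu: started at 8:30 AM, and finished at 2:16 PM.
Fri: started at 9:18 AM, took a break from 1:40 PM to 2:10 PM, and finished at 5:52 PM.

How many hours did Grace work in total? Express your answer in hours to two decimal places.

22.18 hours

Wed: 10:53 AM–8:29 PM = 9 h 36 min; less 75 min break → 8 h 21 min
Thu: 8:30 AM–2:16 PM = 5 h 46 min
Fri: 9:18 AM–5:52 PM = 8 h 34 min; less 30 min break → 8 h 4 min
Total: 8 h 21 min + 5 h 46 min + 8 h 4 min = 22 h 11 min.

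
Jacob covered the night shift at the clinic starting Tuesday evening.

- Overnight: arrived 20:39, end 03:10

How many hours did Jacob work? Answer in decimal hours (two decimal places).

Overnight: 20:39 → midnight = 3 h 21 min; midnight → 03:10 = 3 h 10 min; span 6 h 31 min

6.52 hours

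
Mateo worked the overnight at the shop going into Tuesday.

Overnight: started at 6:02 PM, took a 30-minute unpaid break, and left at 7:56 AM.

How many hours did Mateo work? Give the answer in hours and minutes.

13 h 24 min

Overnight: 6:02 PM → midnight = 5 h 58 min; midnight → 7:56 AM = 7 h 56 min; span 13 h 54 min; less 30 min break → 13 h 24 min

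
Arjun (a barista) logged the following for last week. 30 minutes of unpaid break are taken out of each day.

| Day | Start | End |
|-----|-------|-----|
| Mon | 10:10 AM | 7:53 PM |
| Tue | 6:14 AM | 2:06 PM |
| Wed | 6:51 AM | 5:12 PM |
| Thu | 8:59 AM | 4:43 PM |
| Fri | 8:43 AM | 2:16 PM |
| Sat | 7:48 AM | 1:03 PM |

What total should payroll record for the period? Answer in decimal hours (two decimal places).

43.47 hours

Mon: 10:10 AM–7:53 PM = 9 h 43 min; less 30 min break → 9 h 13 min
Tue: 6:14 AM–2:06 PM = 7 h 52 min; less 30 min break → 7 h 22 min
Wed: 6:51 AM–5:12 PM = 10 h 21 min; less 30 min break → 9 h 51 min
Thu: 8:59 AM–4:43 PM = 7 h 44 min; less 30 min break → 7 h 14 min
Fri: 8:43 AM–2:16 PM = 5 h 33 min; less 30 min break → 5 h 3 min
Sat: 7:48 AM–1:03 PM = 5 h 15 min; less 30 min break → 4 h 45 min
Total: 9 h 13 min + 7 h 22 min + 9 h 51 min + 7 h 14 min + 5 h 3 min + 4 h 45 min = 43 h 28 min.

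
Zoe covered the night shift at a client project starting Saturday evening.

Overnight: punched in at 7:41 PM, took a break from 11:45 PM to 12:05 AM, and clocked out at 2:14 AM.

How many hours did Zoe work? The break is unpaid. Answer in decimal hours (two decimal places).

Overnight: 7:41 PM → midnight = 4 h 19 min; midnight → 2:14 AM = 2 h 14 min; span 6 h 33 min; less 20 min break → 6 h 13 min

6.22 hours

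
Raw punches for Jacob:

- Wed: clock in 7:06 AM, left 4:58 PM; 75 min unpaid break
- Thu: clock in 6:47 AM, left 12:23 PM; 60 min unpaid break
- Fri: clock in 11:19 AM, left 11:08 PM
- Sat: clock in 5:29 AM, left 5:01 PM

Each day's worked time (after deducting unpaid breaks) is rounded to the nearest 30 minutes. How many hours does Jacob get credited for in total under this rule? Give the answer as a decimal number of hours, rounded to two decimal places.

36.50 hours

Wed: 7:06 AM–4:58 PM = 9 h 52 min − 75 min = 8 h 37 min → rounds to 8 h 30 min
Thu: 6:47 AM–12:23 PM = 5 h 36 min − 60 min = 4 h 36 min → rounds to 4 h 30 min
Fri: 11:19 AM–11:08 PM = 11 h 49 min → rounds to 12 h 0 min
Sat: 5:29 AM–5:01 PM = 11 h 32 min → rounds to 11 h 30 min
Total credited: 36 h 30 min.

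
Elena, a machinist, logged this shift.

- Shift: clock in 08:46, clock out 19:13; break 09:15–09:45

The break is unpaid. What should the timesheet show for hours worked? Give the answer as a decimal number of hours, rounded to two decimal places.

9.95 hours

Shift: 08:46–19:13 = 10 h 27 min; less 30 min break → 9 h 57 min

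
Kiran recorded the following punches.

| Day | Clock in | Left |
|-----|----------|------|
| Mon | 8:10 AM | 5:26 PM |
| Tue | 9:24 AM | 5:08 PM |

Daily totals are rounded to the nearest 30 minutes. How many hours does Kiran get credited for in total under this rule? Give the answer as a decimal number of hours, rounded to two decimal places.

17.00 hours

Mon: 8:10 AM–5:26 PM = 9 h 16 min → rounds to 9 h 30 min
Tue: 9:24 AM–5:08 PM = 7 h 44 min → rounds to 7 h 30 min
Total credited: 17 h 0 min.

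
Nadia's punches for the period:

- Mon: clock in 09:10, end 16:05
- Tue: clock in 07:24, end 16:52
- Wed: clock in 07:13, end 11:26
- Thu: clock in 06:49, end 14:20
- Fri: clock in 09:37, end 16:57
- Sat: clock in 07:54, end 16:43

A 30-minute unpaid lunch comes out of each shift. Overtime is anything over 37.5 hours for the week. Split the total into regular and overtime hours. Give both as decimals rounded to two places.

Mon: 09:10–16:05 = 6 h 55 min; less 30 min break → 6 h 25 min
Tue: 07:24–16:52 = 9 h 28 min; less 30 min break → 8 h 58 min
Wed: 07:13–11:26 = 4 h 13 min; less 30 min break → 3 h 43 min
Thu: 06:49–14:20 = 7 h 31 min; less 30 min break → 7 h 1 min
Fri: 09:37–16:57 = 7 h 20 min; less 30 min break → 6 h 50 min
Sat: 07:54–16:43 = 8 h 49 min; less 30 min break → 8 h 19 min
Total worked: 41 h 16 min = 41.27 h.
Threshold 37.5 h → overtime 3 h 46 min, regular 37 h 30 min.

Regular 37.50 hours, overtime 3.77 hours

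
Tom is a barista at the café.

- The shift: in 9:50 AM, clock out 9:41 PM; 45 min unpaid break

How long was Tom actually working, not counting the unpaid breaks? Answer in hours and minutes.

The shift: 9:50 AM–9:41 PM = 11 h 51 min; less 45 min break → 11 h 6 min

11 h 6 min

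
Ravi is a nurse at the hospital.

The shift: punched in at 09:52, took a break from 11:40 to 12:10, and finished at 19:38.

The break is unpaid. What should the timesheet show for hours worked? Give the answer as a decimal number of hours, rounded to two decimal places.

9.27 hours

The shift: 09:52–19:38 = 9 h 46 min; less 30 min break → 9 h 16 min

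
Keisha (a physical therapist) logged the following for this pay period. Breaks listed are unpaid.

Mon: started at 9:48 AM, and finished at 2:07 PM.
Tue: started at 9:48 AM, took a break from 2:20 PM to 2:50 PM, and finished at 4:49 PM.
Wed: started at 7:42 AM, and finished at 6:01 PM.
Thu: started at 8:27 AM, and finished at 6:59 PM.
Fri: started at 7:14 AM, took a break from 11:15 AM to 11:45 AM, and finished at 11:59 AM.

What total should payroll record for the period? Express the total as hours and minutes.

Mon: 9:48 AM–2:07 PM = 4 h 19 min
Tue: 9:48 AM–4:49 PM = 7 h 1 min; less 30 min break → 6 h 31 min
Wed: 7:42 AM–6:01 PM = 10 h 19 min
Thu: 8:27 AM–6:59 PM = 10 h 32 min
Fri: 7:14 AM–11:59 AM = 4 h 45 min; less 30 min break → 4 h 15 min
Total: 4 h 19 min + 6 h 31 min + 10 h 19 min + 10 h 32 min + 4 h 15 min = 35 h 56 min.

35 h 56 min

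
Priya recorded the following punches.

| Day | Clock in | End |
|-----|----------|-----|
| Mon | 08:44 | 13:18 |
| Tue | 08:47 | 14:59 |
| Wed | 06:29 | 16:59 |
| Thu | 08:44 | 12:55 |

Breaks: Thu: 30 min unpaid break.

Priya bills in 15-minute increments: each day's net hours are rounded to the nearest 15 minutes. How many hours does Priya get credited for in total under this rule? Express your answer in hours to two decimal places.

25.00 hours

Mon: 08:44–13:18 = 4 h 34 min → rounds to 4 h 30 min
Tue: 08:47–14:59 = 6 h 12 min → rounds to 6 h 15 min
Wed: 06:29–16:59 = 10 h 30 min → rounds to 10 h 30 min
Thu: 08:44–12:55 = 4 h 11 min − 30 min = 3 h 41 min → rounds to 3 h 45 min
Total credited: 25 h 0 min.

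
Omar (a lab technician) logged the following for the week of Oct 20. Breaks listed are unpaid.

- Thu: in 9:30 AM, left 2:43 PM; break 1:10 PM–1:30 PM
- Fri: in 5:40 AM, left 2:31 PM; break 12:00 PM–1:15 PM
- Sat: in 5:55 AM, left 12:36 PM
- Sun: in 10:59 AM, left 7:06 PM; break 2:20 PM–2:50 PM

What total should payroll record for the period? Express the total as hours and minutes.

Thu: 9:30 AM–2:43 PM = 5 h 13 min; less 20 min break → 4 h 53 min
Fri: 5:40 AM–2:31 PM = 8 h 51 min; less 75 min break → 7 h 36 min
Sat: 5:55 AM–12:36 PM = 6 h 41 min
Sun: 10:59 AM–7:06 PM = 8 h 7 min; less 30 min break → 7 h 37 min
Total: 4 h 53 min + 7 h 36 min + 6 h 41 min + 7 h 37 min = 26 h 47 min.

26 h 47 min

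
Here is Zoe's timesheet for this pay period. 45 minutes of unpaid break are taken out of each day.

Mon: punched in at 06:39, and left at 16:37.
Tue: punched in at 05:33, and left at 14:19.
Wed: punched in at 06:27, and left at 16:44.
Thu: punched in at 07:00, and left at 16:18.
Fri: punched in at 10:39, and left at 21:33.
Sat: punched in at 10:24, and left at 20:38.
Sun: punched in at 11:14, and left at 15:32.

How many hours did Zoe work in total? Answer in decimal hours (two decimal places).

58.50 hours

Mon: 06:39–16:37 = 9 h 58 min; less 45 min break → 9 h 13 min
Tue: 05:33–14:19 = 8 h 46 min; less 45 min break → 8 h 1 min
Wed: 06:27–16:44 = 10 h 17 min; less 45 min break → 9 h 32 min
Thu: 07:00–16:18 = 9 h 18 min; less 45 min break → 8 h 33 min
Fri: 10:39–21:33 = 10 h 54 min; less 45 min break → 10 h 9 min
Sat: 10:24–20:38 = 10 h 14 min; less 45 min break → 9 h 29 min
Sun: 11:14–15:32 = 4 h 18 min; less 45 min break → 3 h 33 min
Total: 9 h 13 min + 8 h 1 min + 9 h 32 min + 8 h 33 min + 10 h 9 min + 9 h 29 min + 3 h 33 min = 58 h 30 min.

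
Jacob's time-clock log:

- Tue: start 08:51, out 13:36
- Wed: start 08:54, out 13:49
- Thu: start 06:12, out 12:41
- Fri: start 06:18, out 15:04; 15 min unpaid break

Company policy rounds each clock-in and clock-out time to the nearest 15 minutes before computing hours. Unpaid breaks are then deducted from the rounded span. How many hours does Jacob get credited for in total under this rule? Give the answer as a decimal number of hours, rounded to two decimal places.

24.50 hours

Tue: in 08:51→08:45, out 13:36→13:30; 4 h 45 min
Wed: in 08:54→09:00, out 13:49→13:45; 4 h 45 min
Thu: in 06:12→06:15, out 12:41→12:45; 6 h 30 min
Fri: in 06:18→06:15, out 15:04→15:00; 8 h 45 min − 15 min = 8 h 30 min
Total credited: 24 h 30 min.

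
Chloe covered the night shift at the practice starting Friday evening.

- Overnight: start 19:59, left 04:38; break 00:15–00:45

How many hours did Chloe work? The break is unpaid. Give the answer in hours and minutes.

8 h 9 min

Overnight: 19:59 → midnight = 4 h 1 min; midnight → 04:38 = 4 h 38 min; span 8 h 39 min; less 30 min break → 8 h 9 min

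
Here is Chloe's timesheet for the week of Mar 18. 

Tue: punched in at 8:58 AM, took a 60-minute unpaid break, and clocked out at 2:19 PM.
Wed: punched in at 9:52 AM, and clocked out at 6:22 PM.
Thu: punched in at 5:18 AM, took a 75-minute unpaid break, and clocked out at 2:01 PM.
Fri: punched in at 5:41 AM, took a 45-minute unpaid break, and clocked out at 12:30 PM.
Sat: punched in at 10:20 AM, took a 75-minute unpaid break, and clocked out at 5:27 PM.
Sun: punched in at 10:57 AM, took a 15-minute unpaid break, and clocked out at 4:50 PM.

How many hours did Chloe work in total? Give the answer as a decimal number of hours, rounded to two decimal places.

Tue: 8:58 AM–2:19 PM = 5 h 21 min; less 60 min break → 4 h 21 min
Wed: 9:52 AM–6:22 PM = 8 h 30 min
Thu: 5:18 AM–2:01 PM = 8 h 43 min; less 75 min break → 7 h 28 min
Fri: 5:41 AM–12:30 PM = 6 h 49 min; less 45 min break → 6 h 4 min
Sat: 10:20 AM–5:27 PM = 7 h 7 min; less 75 min break → 5 h 52 min
Sun: 10:57 AM–4:50 PM = 5 h 53 min; less 15 min break → 5 h 38 min
Total: 4 h 21 min + 8 h 30 min + 7 h 28 min + 6 h 4 min + 5 h 52 min + 5 h 38 min = 37 h 53 min.

37.88 hours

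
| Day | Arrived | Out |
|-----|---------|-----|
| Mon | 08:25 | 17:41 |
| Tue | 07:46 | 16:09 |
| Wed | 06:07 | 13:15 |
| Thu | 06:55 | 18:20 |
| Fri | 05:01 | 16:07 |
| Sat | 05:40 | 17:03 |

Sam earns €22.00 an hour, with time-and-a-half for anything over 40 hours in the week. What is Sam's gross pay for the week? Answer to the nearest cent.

€1496.55

Mon: 08:25–17:41 = 9 h 16 min
Tue: 07:46–16:09 = 8 h 23 min
Wed: 06:07–13:15 = 7 h 8 min
Thu: 06:55–18:20 = 11 h 25 min
Fri: 05:01–16:07 = 11 h 6 min
Sat: 05:40–17:03 = 11 h 23 min
Total worked: 58 h 41 min = 3521 min.
Regular 40 h 0 min = 2400 min at €22.00/h; overtime 18 h 41 min = 1121 min at €33.00/h.
Pay = (2400 × €22.00 + 1121 × €33.00) ÷ 60 = €1496.55.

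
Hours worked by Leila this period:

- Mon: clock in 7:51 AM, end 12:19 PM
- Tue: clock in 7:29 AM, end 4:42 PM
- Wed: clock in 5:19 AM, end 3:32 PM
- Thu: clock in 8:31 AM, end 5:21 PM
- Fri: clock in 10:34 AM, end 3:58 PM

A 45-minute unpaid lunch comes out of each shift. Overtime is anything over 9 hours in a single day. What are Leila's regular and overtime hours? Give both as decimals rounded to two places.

Regular 33.92 hours, overtime 0.47 hours

Mon: 7:51 AM–12:19 PM = 4 h 28 min; less 45 min break → 3 h 43 min
Tue: 7:29 AM–4:42 PM = 9 h 13 min; less 45 min break → 8 h 28 min
Wed: 5:19 AM–3:32 PM = 10 h 13 min; less 45 min break → 9 h 28 min
Thu: 8:31 AM–5:21 PM = 8 h 50 min; less 45 min break → 8 h 5 min
Fri: 10:34 AM–3:58 PM = 5 h 24 min; less 45 min break → 4 h 39 min
Mon reg 3 h 43 min / OT 0 h 0 min; Tue reg 8 h 28 min / OT 0 h 0 min; Wed reg 9 h 0 min / OT 0 h 28 min; Thu reg 8 h 5 min / OT 0 h 0 min; Fri reg 4 h 39 min / OT 0 h 0 min.
Totals: regular 33 h 55 min, overtime 0 h 28 min.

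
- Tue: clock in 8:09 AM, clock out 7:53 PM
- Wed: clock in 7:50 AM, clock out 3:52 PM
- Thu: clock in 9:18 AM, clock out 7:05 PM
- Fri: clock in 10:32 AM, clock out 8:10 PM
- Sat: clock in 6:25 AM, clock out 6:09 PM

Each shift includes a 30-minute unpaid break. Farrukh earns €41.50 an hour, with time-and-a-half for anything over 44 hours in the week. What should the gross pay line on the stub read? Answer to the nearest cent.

Tue: 8:09 AM–7:53 PM = 11 h 44 min; less 30 min break → 11 h 14 min
Wed: 7:50 AM–3:52 PM = 8 h 2 min; less 30 min break → 7 h 32 min
Thu: 9:18 AM–7:05 PM = 9 h 47 min; less 30 min break → 9 h 17 min
Fri: 10:32 AM–8:10 PM = 9 h 38 min; less 30 min break → 9 h 8 min
Sat: 6:25 AM–6:09 PM = 11 h 44 min; less 30 min break → 11 h 14 min
Total worked: 48 h 25 min = 2905 min.
Regular 44 h 0 min = 2640 min at €41.50/h; overtime 4 h 25 min = 265 min at €62.25/h.
Pay = (2640 × €41.50 + 265 × €62.25) ÷ 60 = €2100.94.

€2100.94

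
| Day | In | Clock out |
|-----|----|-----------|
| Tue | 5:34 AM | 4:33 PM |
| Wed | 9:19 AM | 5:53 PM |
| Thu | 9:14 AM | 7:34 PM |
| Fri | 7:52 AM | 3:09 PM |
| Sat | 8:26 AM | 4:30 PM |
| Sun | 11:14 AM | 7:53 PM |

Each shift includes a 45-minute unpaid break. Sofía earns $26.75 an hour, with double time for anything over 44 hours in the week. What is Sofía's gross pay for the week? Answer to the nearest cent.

$1465.01

Tue: 5:34 AM–4:33 PM = 10 h 59 min; less 45 min break → 10 h 14 min
Wed: 9:19 AM–5:53 PM = 8 h 34 min; less 45 min break → 7 h 49 min
Thu: 9:14 AM–7:34 PM = 10 h 20 min; less 45 min break → 9 h 35 min
Fri: 7:52 AM–3:09 PM = 7 h 17 min; less 45 min break → 6 h 32 min
Sat: 8:26 AM–4:30 PM = 8 h 4 min; less 45 min break → 7 h 19 min
Sun: 11:14 AM–7:53 PM = 8 h 39 min; less 45 min break → 7 h 54 min
Total worked: 49 h 23 min = 2963 min.
Regular 44 h 0 min = 2640 min at $26.75/h; overtime 5 h 23 min = 323 min at $53.50/h.
Pay = (2640 × $26.75 + 323 × $53.50) ÷ 60 = $1465.01.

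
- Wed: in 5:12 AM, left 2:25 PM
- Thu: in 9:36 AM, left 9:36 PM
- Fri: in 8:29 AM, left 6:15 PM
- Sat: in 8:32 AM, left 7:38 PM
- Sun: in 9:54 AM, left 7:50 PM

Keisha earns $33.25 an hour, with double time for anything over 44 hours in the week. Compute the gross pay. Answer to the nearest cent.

$1996.11

Wed: 5:12 AM–2:25 PM = 9 h 13 min
Thu: 9:36 AM–9:36 PM = 12 h 0 min
Fri: 8:29 AM–6:15 PM = 9 h 46 min
Sat: 8:32 AM–7:38 PM = 11 h 6 min
Sun: 9:54 AM–7:50 PM = 9 h 56 min
Total worked: 52 h 1 min = 3121 min.
Regular 44 h 0 min = 2640 min at $33.25/h; overtime 8 h 1 min = 481 min at $66.50/h.
Pay = (2640 × $33.25 + 481 × $66.50) ÷ 60 = $1996.11.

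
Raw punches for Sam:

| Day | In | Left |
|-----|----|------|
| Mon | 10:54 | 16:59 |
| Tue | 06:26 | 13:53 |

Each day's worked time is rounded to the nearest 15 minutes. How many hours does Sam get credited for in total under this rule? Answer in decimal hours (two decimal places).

Mon: 10:54–16:59 = 6 h 5 min → rounds to 6 h 0 min
Tue: 06:26–13:53 = 7 h 27 min → rounds to 7 h 30 min
Total credited: 13 h 30 min.

13.50 hours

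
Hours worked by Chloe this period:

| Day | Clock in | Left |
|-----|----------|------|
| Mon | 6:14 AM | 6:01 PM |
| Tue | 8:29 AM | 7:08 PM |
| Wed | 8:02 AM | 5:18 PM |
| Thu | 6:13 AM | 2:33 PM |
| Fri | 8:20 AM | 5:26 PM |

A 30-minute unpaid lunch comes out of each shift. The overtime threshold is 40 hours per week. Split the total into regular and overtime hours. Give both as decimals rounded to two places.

Regular 40.00 hours, overtime 6.63 hours

Mon: 6:14 AM–6:01 PM = 11 h 47 min; less 30 min break → 11 h 17 min
Tue: 8:29 AM–7:08 PM = 10 h 39 min; less 30 min break → 10 h 9 min
Wed: 8:02 AM–5:18 PM = 9 h 16 min; less 30 min break → 8 h 46 min
Thu: 6:13 AM–2:33 PM = 8 h 20 min; less 30 min break → 7 h 50 min
Fri: 8:20 AM–5:26 PM = 9 h 6 min; less 30 min break → 8 h 36 min
Total worked: 46 h 38 min = 46.63 h.
Threshold 40 h → overtime 6 h 38 min, regular 40 h 0 min.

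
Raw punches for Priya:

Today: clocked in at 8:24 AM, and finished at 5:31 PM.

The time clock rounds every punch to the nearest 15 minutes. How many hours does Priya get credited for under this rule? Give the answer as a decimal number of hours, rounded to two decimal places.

Today: in 8:24 AM→8:30 AM, out 5:31 PM→5:30 PM; 9 h 0 min

9.00 hours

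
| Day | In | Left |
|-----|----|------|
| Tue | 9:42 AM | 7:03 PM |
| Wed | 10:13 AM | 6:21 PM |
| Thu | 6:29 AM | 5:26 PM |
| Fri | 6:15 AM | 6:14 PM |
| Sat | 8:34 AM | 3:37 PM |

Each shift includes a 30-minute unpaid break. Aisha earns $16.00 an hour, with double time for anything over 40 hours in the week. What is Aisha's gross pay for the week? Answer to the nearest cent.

$798.93

Tue: 9:42 AM–7:03 PM = 9 h 21 min; less 30 min break → 8 h 51 min
Wed: 10:13 AM–6:21 PM = 8 h 8 min; less 30 min break → 7 h 38 min
Thu: 6:29 AM–5:26 PM = 10 h 57 min; less 30 min break → 10 h 27 min
Fri: 6:15 AM–6:14 PM = 11 h 59 min; less 30 min break → 11 h 29 min
Sat: 8:34 AM–3:37 PM = 7 h 3 min; less 30 min break → 6 h 33 min
Total worked: 44 h 58 min = 2698 min.
Regular 40 h 0 min = 2400 min at $16.00/h; overtime 4 h 58 min = 298 min at $32.00/h.
Pay = (2400 × $16.00 + 298 × $32.00) ÷ 60 = $798.93.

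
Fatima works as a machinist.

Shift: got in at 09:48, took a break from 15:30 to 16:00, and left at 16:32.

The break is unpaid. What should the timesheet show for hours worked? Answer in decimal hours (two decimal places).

Shift: 09:48–16:32 = 6 h 44 min; less 30 min break → 6 h 14 min

6.23 hours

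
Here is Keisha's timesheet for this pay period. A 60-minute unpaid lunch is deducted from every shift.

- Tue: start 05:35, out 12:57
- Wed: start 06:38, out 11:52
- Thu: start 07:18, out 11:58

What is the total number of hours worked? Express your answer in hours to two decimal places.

Tue: 05:35–12:57 = 7 h 22 min; less 60 min break → 6 h 22 min
Wed: 06:38–11:52 = 5 h 14 min; less 60 min break → 4 h 14 min
Thu: 07:18–11:58 = 4 h 40 min; less 60 min break → 3 h 40 min
Total: 6 h 22 min + 4 h 14 min + 3 h 40 min = 14 h 16 min.

14.27 hours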